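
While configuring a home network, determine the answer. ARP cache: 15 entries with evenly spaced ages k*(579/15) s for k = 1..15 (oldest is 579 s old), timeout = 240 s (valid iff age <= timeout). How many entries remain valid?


Ages are k * 579/15 s for k = 1..15 (spacing = 38.6000 s).
Entry k is valid iff k * 579/15 <= 240 iff k <= 15 * 240 / 579 = 6.2176
n_valid = floor(6.2176) = 6
(n_stale = 15 - 6 = 9)

6


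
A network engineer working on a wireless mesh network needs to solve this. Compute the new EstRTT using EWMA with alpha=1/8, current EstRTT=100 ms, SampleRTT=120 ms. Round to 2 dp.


Given: EstRTT = 100 ms, SampleRTT = 120 ms, alpha = 1/8
New EstRTT = (1 - alpha) * EstRTT + alpha * SampleRTT
(7/8) * 100 = 87.5
(1/8) * 120 = 15
New EstRTT = 87.5 + 15 = 102.5 ms -> 102.50 ms (2 dp)

102.50


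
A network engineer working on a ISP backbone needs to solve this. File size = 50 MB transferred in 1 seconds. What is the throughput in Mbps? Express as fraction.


Given: file = 50 MB, time = 1 s
File in Mb = 50 * 8 = 400 Mb
Throughput = 400 / 1 Mbps
Throughput = 400 Mbps

400


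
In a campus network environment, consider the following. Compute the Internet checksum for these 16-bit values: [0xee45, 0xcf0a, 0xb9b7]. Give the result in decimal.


Given words: [0xee45, 0xcf0a, 0xb9b7]
Step 1: Sum all words
Raw sum = 60997 + 53002 + 47543 = 161542
Step 2: Fold carry: (30470 + 2) = 30472
One's complement = ~30472 & 0xFFFF = 35063

35063


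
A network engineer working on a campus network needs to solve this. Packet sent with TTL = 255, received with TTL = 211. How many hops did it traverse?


Given: initial TTL = 255, received TTL = 211
Hops = initial TTL - received TTL
Hops = 255 - 211 = 44

44


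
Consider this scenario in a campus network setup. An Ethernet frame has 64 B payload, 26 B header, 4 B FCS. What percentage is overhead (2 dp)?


Given: payload = 64 B, header = 26 B, trailer = 4 B
Overhead bytes = header + trailer = 26 + 4 = 30
Total frame = payload + overhead = 64 + 30 = 94
Overhead % = 30 / 94 * 100 = 31.9149% -> 31.91% (2 dp)

31.91


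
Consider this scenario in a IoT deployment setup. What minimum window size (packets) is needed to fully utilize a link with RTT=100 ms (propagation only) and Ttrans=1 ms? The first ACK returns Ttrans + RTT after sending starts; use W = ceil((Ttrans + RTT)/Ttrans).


Given: Ttrans = 1 ms, RTT = 100 ms (= 2 * Tprop, Tprop = 50 ms)
Time until first ACK returns = Ttrans + RTT = 1 + 100 = 101 ms
Need W * Ttrans >= Ttrans + RTT  ->  W >= (Ttrans + RTT) / Ttrans
(Ttrans + RTT) / Ttrans = 101 / 1 = 101
W_min = ceil(101) = 101

101


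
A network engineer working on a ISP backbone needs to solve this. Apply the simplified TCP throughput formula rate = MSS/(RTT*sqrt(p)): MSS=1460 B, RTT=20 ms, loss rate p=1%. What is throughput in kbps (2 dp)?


Given: MSS = 1460 bytes, RTT = 20 ms, loss = 1%
RTT in seconds = 20 / 1000 = 0.02
Loss rate = 1% = 0.01
sqrt(loss) = sqrt(0.01) = 0.1
Throughput (bytes/s) = 1460 / (0.02 * 0.1) = 730000.0000
Throughput (kbps) = 730000.0000 * 8 / 1000 = 5840.000000 -> 5840.00 kbps (2 dp)

5840.00


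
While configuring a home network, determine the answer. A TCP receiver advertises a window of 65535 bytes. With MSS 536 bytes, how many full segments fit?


Given: RWND = 65535 bytes, MSS = 536 bytes
Full segments = floor(RWND / MSS)
Full segments = floor(65535 / 536)
Full segments = floor(122.2668) = 122

122


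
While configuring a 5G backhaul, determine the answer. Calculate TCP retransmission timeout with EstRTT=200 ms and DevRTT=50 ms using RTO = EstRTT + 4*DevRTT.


Given: EstRTT = 200 ms, DevRTT = 50 ms
Timeout = EstRTT + 4 * DevRTT
4 * DevRTT = 4 * 50 = 200
Timeout = 200 + 200 = 400 ms

400


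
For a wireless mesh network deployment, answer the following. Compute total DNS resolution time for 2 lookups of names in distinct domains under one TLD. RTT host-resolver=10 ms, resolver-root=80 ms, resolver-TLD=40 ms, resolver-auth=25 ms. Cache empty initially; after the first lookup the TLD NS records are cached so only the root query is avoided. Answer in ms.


Lookup 1 (cold cache): local + root + TLD + auth = 10 + 80 + 40 + 25 = 155 ms
Lookups 2..2 (TLD NS cached -> skip root; new domain -> still ask TLD and auth): local + TLD + auth = 10 + 40 + 25 = 75 ms each
Remaining 1 lookups: 1 * 75 = 75 ms
Total = 155 + 75 = 230 ms

230


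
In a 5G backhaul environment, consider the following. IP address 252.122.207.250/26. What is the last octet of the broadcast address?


Given: IP = 252.122.207.250, prefix = /26
Host bits = 32 - 26 = 6
Network last octet = 250 AND mask = 192
Host part size = 2^6 - 1 = 63
Broadcast last octet = 192 OR 63 = 255

255


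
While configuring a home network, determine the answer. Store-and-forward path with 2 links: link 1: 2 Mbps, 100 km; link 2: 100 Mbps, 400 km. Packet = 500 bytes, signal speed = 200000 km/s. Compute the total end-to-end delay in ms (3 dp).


Packet = 500 bytes = 4000 bits. Store-and-forward: sum (t_trans + t_prop) per link.
Link 1: t_trans = 4000/(2*10^6) s = 2.0000 ms; t_prop = 100/200000 s = 0.5000 ms; subtotal = 2.5000 ms
Link 2: t_trans = 4000/(100*10^6) s = 0.0400 ms; t_prop = 400/200000 s = 2.0000 ms; subtotal = 2.0400 ms
End-to-end = 2.5000 + 2.0400 = 4.5400 ms -> 4.540 ms (3 dp)

4.540


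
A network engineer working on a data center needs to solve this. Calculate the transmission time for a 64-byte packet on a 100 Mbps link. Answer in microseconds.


Given: packet = 64 bytes, bandwidth = 100 Mbps
Packet in bits = 64 * 8 = 512 bits
Bandwidth = 100 * 10^6 = 100000000 bps
Time = 512 / 100000000 seconds
Time in us = 512 * 10^6 / 100000000 = 5.12

5.12


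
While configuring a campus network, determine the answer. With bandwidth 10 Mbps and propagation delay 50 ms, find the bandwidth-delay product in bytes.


Given: bandwidth = 10 Mbps, delay = 50 ms
BDP in bits = 10 * 10^6 * 50 / 1000
BDP in bits = 500000
BDP in bytes = 500000 / 8 = 62500

62500


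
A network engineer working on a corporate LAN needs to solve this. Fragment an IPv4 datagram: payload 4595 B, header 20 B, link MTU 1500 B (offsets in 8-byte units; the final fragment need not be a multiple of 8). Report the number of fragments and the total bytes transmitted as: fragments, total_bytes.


Max data per non-final fragment = floor((MTU - header)/8)*8 = floor((1500 - 20)/8)*8 = floor(1480/8)*8 = 1480 B
Final fragment needs no 8-byte alignment: it can carry up to MTU - header = 1480 B
Non-final fragments needed = ceil((payload - 1480) / 1480) = ceil(3115/1480) = ceil(2.1047) = 3
Number of fragments = 3 + 1 = 4
Fragment sizes (data): 3 * 1480 B + 155 B (last, 155 <= 1480 OK)
Total bytes sent = payload + n_frags * header = 4595 + 4*20 = 4595 + 80 = 4675 B

4, 4675


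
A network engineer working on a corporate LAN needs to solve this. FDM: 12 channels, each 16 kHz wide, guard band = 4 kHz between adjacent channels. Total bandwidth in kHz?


Given: 12 channels, 16 kHz each, guard = 4 kHz
Channel bandwidth = 12 * 16 = 192 kHz
Guard bands = 11 gaps * 4 kHz = 44 kHz
Total = 192 + 44 = 236 kHz

236


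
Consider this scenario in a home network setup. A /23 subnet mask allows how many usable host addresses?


Given: subnet mask /23
Host bits = 32 - 23 = 9
Total addresses = 2^9 = 512
Usable hosts = 512 - 2 (network + broadcast) = 510

510


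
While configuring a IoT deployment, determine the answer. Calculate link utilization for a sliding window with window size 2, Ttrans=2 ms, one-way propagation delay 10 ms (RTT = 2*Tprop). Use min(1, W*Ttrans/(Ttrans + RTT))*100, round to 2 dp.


Given: W = 2, Ttrans = 2 ms, RTT = 20 ms (= 2 * Tprop, Tprop = 10 ms)
Cycle time = Ttrans + RTT = 2 + 20 = 22 ms (first packet sent until its ACK returns)
W * Ttrans = 2 * 2 = 4 ms of sending per cycle
W * Ttrans / (Ttrans + RTT) = 4 / 22 = 0.181818
U = min(1, 0.181818) = 0.181818
U% = 18.18%

18.18


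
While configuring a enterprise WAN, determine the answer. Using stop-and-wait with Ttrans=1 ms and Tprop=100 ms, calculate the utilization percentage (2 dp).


Given: Ttrans = 1 ms, Tprop = 100 ms
RTT = 2 * Tprop = 2 * 100 = 200 ms
U = Ttrans / (Ttrans + RTT)
U = 1 / (1 + 200)
U = 1 / 201 = 0.004975
U% = 0.50%

0.50


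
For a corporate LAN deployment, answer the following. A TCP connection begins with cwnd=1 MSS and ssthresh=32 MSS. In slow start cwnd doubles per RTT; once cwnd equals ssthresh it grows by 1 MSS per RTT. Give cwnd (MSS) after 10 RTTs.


RTT 0: cwnd = 1 MSS (initial)
RTT 1: cwnd = 2 MSS (slow start, doubled)
RTT 2: cwnd = 4 MSS (slow start, doubled)
RTT 3: cwnd = 8 MSS (slow start, doubled)
RTT 4: cwnd = 16 MSS (slow start, doubled)
RTT 5: cwnd = 32 MSS (slow start, doubled)
RTT 6: cwnd = 33 MSS (congestion avoidance, +1)
RTT 7: cwnd = 34 MSS (congestion avoidance, +1)
RTT 8: cwnd = 35 MSS (congestion avoidance, +1)
RTT 9: cwnd = 36 MSS (congestion avoidance, +1)
RTT 10: cwnd = 37 MSS (congestion avoidance, +1)

37


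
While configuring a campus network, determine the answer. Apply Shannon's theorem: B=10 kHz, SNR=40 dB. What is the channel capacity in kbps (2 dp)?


Given: B = 10 kHz, SNR = 40 dB
SNR linear = 10^(40/10) = 10000
1 + SNR = 10001
log2(10001) = 13.2878566418
C = 10 * 1000 * 13.2878566418 = 132878.5664 bps
C = 132.878566 kbps -> 132.88 kbps (2 dp)

132.88


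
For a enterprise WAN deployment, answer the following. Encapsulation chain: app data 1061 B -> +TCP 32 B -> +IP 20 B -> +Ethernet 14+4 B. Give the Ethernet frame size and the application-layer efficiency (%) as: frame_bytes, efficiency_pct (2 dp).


TCP segment = 1061 + 32 = 1093 B
IP packet = 1093 + 20 = 1113 B
Ethernet frame = 1113 + 14 + 4 = 1131 B
Efficiency = app / frame = 1061 / 1131 = 0.938108 = 93.8108% -> 93.81% (2 dp)

1131, 93.81


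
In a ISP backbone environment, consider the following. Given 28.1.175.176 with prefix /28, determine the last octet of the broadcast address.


Given: IP = 28.1.175.176, prefix = /28
Host bits = 32 - 28 = 4
Network last octet = 176 AND mask = 176
Host part size = 2^4 - 1 = 15
Broadcast last octet = 176 OR 15 = 191

191


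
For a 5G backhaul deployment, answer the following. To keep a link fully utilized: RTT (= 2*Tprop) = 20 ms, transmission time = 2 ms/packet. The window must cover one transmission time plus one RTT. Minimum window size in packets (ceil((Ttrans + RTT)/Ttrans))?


Given: Ttrans = 2 ms, RTT = 20 ms (= 2 * Tprop, Tprop = 10 ms)
Time until first ACK returns = Ttrans + RTT = 2 + 20 = 22 ms
Need W * Ttrans >= Ttrans + RTT  ->  W >= (Ttrans + RTT) / Ttrans
(Ttrans + RTT) / Ttrans = 22 / 2 = 11
W_min = ceil(11) = 11

11


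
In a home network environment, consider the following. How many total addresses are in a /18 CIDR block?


Given: CIDR prefix /18
Host bits = 32 - 18 = 14
Total addresses = 2^14 = 16384

16384


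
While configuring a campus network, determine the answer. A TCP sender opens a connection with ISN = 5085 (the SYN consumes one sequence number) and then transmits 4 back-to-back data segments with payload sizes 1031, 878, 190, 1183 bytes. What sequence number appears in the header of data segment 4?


The SYN occupies sequence number ISN = 5085, so the first data byte is ISN + 1 = 5086.
SEQ of data segment i = (ISN + 1) + sum of payload sizes of segments 1..i-1.
Segment 1: SEQ = 5086, payload = 1031 bytes
Segment 2: SEQ = 6117, payload = 878 bytes
Segment 3: SEQ = 6995, payload = 190 bytes
Segment 4: SEQ = 7185, payload = 1183 bytes
SEQ of segment 4 = 5086 + 1031 + 878 + 190 = 7185

7185


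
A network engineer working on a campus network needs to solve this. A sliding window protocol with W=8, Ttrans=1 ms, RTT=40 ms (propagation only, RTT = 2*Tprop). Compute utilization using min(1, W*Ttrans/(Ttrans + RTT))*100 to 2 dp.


Given: W = 8, Ttrans = 1 ms, RTT = 40 ms (= 2 * Tprop, Tprop = 20 ms)
Cycle time = Ttrans + RTT = 1 + 40 = 41 ms (first packet sent until its ACK returns)
W * Ttrans = 8 * 1 = 8 ms of sending per cycle
W * Ttrans / (Ttrans + RTT) = 8 / 41 = 0.195122
U = min(1, 0.195122) = 0.195122
U% = 19.51%

19.51


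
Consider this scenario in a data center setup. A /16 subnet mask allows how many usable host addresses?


Given: subnet mask /16
Host bits = 32 - 16 = 16
Total addresses = 2^16 = 65536
Usable hosts = 65536 - 2 (network + broadcast) = 65534

65534


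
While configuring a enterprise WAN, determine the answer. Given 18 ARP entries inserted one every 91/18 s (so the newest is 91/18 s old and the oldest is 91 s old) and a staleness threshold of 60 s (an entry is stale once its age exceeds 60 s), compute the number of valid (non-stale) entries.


Ages are k * 91/18 s for k = 1..18 (spacing = 5.0556 s).
Entry k is valid iff k * 91/18 <= 60 iff k <= 18 * 60 / 91 = 11.8681
n_valid = floor(11.8681) = 11
(n_stale = 18 - 11 = 7)

11


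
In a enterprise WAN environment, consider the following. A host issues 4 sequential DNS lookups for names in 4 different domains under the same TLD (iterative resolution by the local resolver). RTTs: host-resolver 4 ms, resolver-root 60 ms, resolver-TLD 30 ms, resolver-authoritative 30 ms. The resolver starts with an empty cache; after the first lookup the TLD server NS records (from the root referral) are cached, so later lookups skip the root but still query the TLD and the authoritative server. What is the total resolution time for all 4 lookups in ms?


Lookup 1 (cold cache): local + root + TLD + auth = 4 + 60 + 30 + 30 = 124 ms
Lookups 2..4 (TLD NS cached -> skip root; new domain -> still ask TLD and auth): local + TLD + auth = 4 + 30 + 30 = 64 ms each
Remaining 3 lookups: 3 * 64 = 192 ms
Total = 124 + 192 = 316 ms

316


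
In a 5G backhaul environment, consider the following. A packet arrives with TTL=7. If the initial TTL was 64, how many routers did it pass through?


Given: initial TTL = 64, received TTL = 7
Hops = initial TTL - received TTL
Hops = 64 - 7 = 57

57


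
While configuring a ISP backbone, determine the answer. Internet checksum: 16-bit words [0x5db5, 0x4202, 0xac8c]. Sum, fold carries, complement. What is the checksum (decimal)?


Given words: [0x5db5, 0x4202, 0xac8c]
Step 1: Sum all words
Raw sum = 23989 + 16898 + 44172 = 85059
Step 2: Fold carry: (19523 + 1) = 19524
One's complement = ~19524 & 0xFFFF = 46011

46011


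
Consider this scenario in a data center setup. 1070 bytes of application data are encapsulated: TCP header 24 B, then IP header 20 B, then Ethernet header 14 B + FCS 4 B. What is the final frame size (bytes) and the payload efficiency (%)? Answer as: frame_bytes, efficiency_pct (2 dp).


TCP segment = 1070 + 24 = 1094 B
IP packet = 1094 + 20 = 1114 B
Ethernet frame = 1114 + 14 + 4 = 1132 B
Efficiency = app / frame = 1070 / 1132 = 0.945230 = 94.5230% -> 94.52% (2 dp)

1132, 94.52


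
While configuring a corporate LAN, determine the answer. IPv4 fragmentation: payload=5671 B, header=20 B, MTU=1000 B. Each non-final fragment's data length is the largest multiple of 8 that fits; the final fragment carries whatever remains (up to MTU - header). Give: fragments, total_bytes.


Max data per non-final fragment = floor((MTU - header)/8)*8 = floor((1000 - 20)/8)*8 = floor(980/8)*8 = 976 B
Final fragment needs no 8-byte alignment: it can carry up to MTU - header = 980 B
Non-final fragments needed = ceil((payload - 980) / 976) = ceil(4691/976) = ceil(4.8064) = 5
Number of fragments = 5 + 1 = 6
Fragment sizes (data): 5 * 976 B + 791 B (last, 791 <= 980 OK)
Total bytes sent = payload + n_frags * header = 5671 + 6*20 = 5671 + 120 = 5791 B

6, 5791


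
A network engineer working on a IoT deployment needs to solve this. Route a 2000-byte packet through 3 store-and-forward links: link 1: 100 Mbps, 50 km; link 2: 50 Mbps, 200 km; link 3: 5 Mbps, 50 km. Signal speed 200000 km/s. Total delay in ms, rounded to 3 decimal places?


Packet = 2000 bytes = 16000 bits. Store-and-forward: sum (t_trans + t_prop) per link.
Link 1: t_trans = 16000/(100*10^6) s = 0.1600 ms; t_prop = 50/200000 s = 0.2500 ms; subtotal = 0.4100 ms
Link 2: t_trans = 16000/(50*10^6) s = 0.3200 ms; t_prop = 200/200000 s = 1.0000 ms; subtotal = 1.3200 ms
Link 3: t_trans = 16000/(5*10^6) s = 3.2000 ms; t_prop = 50/200000 s = 0.2500 ms; subtotal = 3.4500 ms
End-to-end = 0.4100 + 1.3200 + 3.4500 = 5.1800 ms -> 5.180 ms (3 dp)

5.180


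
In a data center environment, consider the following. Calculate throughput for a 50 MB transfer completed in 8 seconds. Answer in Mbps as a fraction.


Given: file = 50 MB, time = 8 s
File in Mb = 50 * 8 = 400 Mb
Throughput = 400 / 8 Mbps
Throughput = 50 Mbps

50


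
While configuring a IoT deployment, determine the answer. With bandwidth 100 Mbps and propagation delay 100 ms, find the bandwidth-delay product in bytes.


Given: bandwidth = 100 Mbps, delay = 100 ms
BDP in bits = 100 * 10^6 * 100 / 1000
BDP in bits = 10000000
BDP in bytes = 10000000 / 8 = 1250000

1250000


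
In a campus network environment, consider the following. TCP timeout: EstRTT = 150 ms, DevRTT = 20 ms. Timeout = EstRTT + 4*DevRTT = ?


Given: EstRTT = 150 ms, DevRTT = 20 ms
Timeout = EstRTT + 4 * DevRTT
4 * DevRTT = 4 * 20 = 80
Timeout = 150 + 80 = 230 ms

230


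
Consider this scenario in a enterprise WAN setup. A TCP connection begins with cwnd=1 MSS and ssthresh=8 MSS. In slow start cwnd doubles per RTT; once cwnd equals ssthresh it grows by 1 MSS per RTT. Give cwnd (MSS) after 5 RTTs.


RTT 0: cwnd = 1 MSS (initial)
RTT 1: cwnd = 2 MSS (slow start, doubled)
RTT 2: cwnd = 4 MSS (slow start, doubled)
RTT 3: cwnd = 8 MSS (slow start, doubled)
RTT 4: cwnd = 9 MSS (congestion avoidance, +1)
RTT 5: cwnd = 10 MSS (congestion avoidance, +1)

10


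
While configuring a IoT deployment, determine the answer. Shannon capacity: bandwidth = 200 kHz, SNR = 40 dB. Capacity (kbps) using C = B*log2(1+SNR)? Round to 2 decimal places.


Given: B = 200 kHz, SNR = 40 dB
SNR linear = 10^(40/10) = 10000
1 + SNR = 10001
log2(10001) = 13.2878566418
C = 200 * 1000 * 13.2878566418 = 2657571.3284 bps
C = 2657.571328 kbps -> 2657.57 kbps (2 dp)

2657.57


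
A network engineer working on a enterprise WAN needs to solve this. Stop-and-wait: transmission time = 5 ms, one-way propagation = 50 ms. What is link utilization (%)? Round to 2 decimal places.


Given: Ttrans = 5 ms, Tprop = 50 ms
RTT = 2 * Tprop = 2 * 50 = 100 ms
U = Ttrans / (Ttrans + RTT)
U = 5 / (5 + 100)
U = 5 / 105 = 0.047619
U% = 4.76%

4.76


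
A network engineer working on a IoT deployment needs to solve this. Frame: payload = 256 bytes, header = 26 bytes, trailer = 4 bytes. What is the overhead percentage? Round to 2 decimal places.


Given: payload = 256 B, header = 26 B, trailer = 4 B
Overhead bytes = header + trailer = 26 + 4 = 30
Total frame = payload + overhead = 256 + 30 = 286
Overhead % = 30 / 286 * 100 = 10.4895% -> 10.49% (2 dp)

10.49


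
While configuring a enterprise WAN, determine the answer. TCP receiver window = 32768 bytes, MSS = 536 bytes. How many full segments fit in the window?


Given: RWND = 32768 bytes, MSS = 536 bytes
Full segments = floor(RWND / MSS)
Full segments = floor(32768 / 536)
Full segments = floor(61.1343) = 61

61


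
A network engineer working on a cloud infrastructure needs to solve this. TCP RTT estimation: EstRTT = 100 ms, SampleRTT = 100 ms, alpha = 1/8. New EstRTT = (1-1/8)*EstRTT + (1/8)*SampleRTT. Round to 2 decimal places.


Given: EstRTT = 100 ms, SampleRTT = 100 ms, alpha = 1/8
New EstRTT = (1 - alpha) * EstRTT + alpha * SampleRTT
(7/8) * 100 = 87.5
(1/8) * 100 = 12.5
New EstRTT = 87.5 + 12.5 = 100 ms -> 100.00 ms (2 dp)

100.00


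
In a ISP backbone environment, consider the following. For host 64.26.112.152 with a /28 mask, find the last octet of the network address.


Given: IP = 64.26.112.152, prefix = /28
Subnet mask = 255.255.255.240
Last octet of IP: 152
Last octet of mask: 240
Network last octet = 152 AND 240 = 144

144


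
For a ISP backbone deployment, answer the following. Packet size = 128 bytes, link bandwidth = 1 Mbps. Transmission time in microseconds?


Given: packet = 128 bytes, bandwidth = 1 Mbps
Packet in bits = 128 * 8 = 1024 bits
Bandwidth = 1 * 10^6 = 1000000 bps
Time = 1024 / 1000000 seconds
Time in us = 1024 * 10^6 / 1000000 = 1024

1024


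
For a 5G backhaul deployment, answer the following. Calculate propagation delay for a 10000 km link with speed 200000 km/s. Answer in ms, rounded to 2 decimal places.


Given: distance = 10000 km, speed = 200000 km/s
Delay = distance / speed = 10000 / 200000 seconds
Delay in ms = 10000 * 1000 / 200000
Delay = 50.0000 ms
Rounded to 2 dp = 50.00 ms

50.00


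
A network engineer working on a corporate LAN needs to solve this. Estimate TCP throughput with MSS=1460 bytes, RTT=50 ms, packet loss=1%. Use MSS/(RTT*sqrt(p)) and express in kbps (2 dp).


Given: MSS = 1460 bytes, RTT = 50 ms, loss = 1%
RTT in seconds = 50 / 1000 = 0.05
Loss rate = 1% = 0.01
sqrt(loss) = sqrt(0.01) = 0.1
Throughput (bytes/s) = 1460 / (0.05 * 0.1) = 292000.0000
Throughput (kbps) = 292000.0000 * 8 / 1000 = 2336.000000 -> 2336.00 kbps (2 dp)

2336.00


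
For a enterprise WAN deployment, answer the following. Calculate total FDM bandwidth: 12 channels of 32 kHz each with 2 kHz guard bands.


Given: 12 channels, 32 kHz each, guard = 2 kHz
Channel bandwidth = 12 * 32 = 384 kHz
Guard bands = 11 gaps * 2 kHz = 22 kHz
Total = 384 + 22 = 406 kHz

406


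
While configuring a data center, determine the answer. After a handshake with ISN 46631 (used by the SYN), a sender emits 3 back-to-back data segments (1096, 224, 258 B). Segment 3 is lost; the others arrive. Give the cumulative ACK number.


SYN uses sequence number 46631; first data byte = ISN + 1 = 46632.
Segment 1: SEQ = 46632, len = 1096 B, covers [46632, 47727]
Segment 2: SEQ = 47728, len = 224 B, covers [47728, 47951]
Segment 3: SEQ = 47952, len = 258 B, covers [47952, 48209] [LOST]
In-order data received: bytes [46632, 47951] (segments 1..2).
Segment 3 missing -> gap begins at byte 47952.
Cumulative ACK = next expected in-order byte = 46632 + 1096 + 224 = 47952

47952


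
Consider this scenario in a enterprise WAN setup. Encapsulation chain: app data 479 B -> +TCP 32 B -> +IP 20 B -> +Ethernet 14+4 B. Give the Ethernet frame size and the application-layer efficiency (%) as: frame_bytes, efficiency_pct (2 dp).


TCP segment = 479 + 32 = 511 B
IP packet = 511 + 20 = 531 B
Ethernet frame = 531 + 14 + 4 = 549 B
Efficiency = app / frame = 479 / 549 = 0.872495 = 87.2495% -> 87.25% (2 dp)

549, 87.25


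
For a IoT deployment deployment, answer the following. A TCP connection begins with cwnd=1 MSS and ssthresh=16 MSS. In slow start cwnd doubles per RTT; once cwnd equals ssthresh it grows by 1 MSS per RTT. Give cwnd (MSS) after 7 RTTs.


RTT 0: cwnd = 1 MSS (initial)
RTT 1: cwnd = 2 MSS (slow start, doubled)
RTT 2: cwnd = 4 MSS (slow start, doubled)
RTT 3: cwnd = 8 MSS (slow start, doubled)
RTT 4: cwnd = 16 MSS (slow start, doubled)
RTT 5: cwnd = 17 MSS (congestion avoidance, +1)
RTT 6: cwnd = 18 MSS (congestion avoidance, +1)
RTT 7: cwnd = 19 MSS (congestion avoidance, +1)

19


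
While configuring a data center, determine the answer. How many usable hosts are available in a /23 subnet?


Given: subnet mask /23
Host bits = 32 - 23 = 9
Total addresses = 2^9 = 512
Usable hosts = 512 - 2 (network + broadcast) = 510

510


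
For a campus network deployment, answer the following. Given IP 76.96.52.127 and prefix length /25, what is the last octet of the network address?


Given: IP = 76.96.52.127, prefix = /25
Subnet mask = 255.255.255.128
Last octet of IP: 127
Last octet of mask: 128
Network last octet = 127 AND 128 = 0

0


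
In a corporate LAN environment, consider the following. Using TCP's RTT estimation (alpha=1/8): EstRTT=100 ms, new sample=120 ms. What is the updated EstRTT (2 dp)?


Given: EstRTT = 100 ms, SampleRTT = 120 ms, alpha = 1/8
New EstRTT = (1 - alpha) * EstRTT + alpha * SampleRTT
(7/8) * 100 = 87.5
(1/8) * 120 = 15
New EstRTT = 87.5 + 15 = 102.5 ms -> 102.50 ms (2 dp)

102.50


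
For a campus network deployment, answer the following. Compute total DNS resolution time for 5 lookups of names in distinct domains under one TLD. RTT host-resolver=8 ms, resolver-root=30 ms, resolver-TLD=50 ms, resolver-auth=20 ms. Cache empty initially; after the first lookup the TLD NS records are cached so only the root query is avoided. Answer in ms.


Lookup 1 (cold cache): local + root + TLD + auth = 8 + 30 + 50 + 20 = 108 ms
Lookups 2..5 (TLD NS cached -> skip root; new domain -> still ask TLD and auth): local + TLD + auth = 8 + 50 + 20 = 78 ms each
Remaining 4 lookups: 4 * 78 = 312 ms
Total = 108 + 312 = 420 ms

420


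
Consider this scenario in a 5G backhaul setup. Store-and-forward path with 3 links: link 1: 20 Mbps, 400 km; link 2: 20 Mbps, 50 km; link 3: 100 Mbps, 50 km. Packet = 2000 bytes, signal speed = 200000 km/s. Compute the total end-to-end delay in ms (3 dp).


Packet = 2000 bytes = 16000 bits. Store-and-forward: sum (t_trans + t_prop) per link.
Link 1: t_trans = 16000/(20*10^6) s = 0.8000 ms; t_prop = 400/200000 s = 2.0000 ms; subtotal = 2.8000 ms
Link 2: t_trans = 16000/(20*10^6) s = 0.8000 ms; t_prop = 50/200000 s = 0.2500 ms; subtotal = 1.0500 ms
Link 3: t_trans = 16000/(100*10^6) s = 0.1600 ms; t_prop = 50/200000 s = 0.2500 ms; subtotal = 0.4100 ms
End-to-end = 2.8000 + 1.0500 + 0.4100 = 4.2600 ms -> 4.260 ms (3 dp)

4.260


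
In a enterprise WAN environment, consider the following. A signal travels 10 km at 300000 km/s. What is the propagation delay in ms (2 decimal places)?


Given: distance = 10 km, speed = 300000 km/s
Delay = distance / speed = 10 / 300000 seconds
Delay in ms = 10 * 1000 / 300000
Delay = 0.0333 ms
Rounded to 2 dp = 0.03 ms

0.03


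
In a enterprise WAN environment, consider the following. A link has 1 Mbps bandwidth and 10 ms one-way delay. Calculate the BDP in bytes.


Given: bandwidth = 1 Mbps, delay = 10 ms
BDP in bits = 1 * 10^6 * 10 / 1000
BDP in bits = 10000
BDP in bytes = 10000 / 8 = 1250

1250


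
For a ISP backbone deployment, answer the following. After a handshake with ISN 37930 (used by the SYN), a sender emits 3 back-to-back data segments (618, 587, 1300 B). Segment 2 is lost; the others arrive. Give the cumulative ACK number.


SYN uses sequence number 37930; first data byte = ISN + 1 = 37931.
Segment 1: SEQ = 37931, len = 618 B, covers [37931, 38548]
Segment 2: SEQ = 38549, len = 587 B, covers [38549, 39135] [LOST]
Segment 3: SEQ = 39136, len = 1300 B, covers [39136, 40435]
In-order data received: bytes [37931, 38548] (segments 1..1).
Segment 2 missing -> gap begins at byte 38549; later segments buffered out of order.
Cumulative ACK = next expected in-order byte = 37931 + 618 = 38549

38549


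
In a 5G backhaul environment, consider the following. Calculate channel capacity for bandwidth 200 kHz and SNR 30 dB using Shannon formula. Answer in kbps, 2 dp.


Given: B = 200 kHz, SNR = 30 dB
SNR linear = 10^(30/10) = 1000
1 + SNR = 1001
log2(1001) = 9.9672262588
C = 200 * 1000 * 9.9672262588 = 1993445.2518 bps
C = 1993.445252 kbps -> 1993.45 kbps (2 dp)

1993.45


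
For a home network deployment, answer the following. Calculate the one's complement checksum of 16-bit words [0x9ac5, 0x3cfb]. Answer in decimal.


Given words: [0x9ac5, 0x3cfb]
Step 1: Sum all words
Raw sum = 39621 + 15611 = 55232
One's complement = ~55232 & 0xFFFF = 10303

10303


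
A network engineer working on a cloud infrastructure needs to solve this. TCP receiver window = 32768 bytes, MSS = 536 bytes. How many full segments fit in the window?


Given: RWND = 32768 bytes, MSS = 536 bytes
Full segments = floor(RWND / MSS)
Full segments = floor(32768 / 536)
Full segments = floor(61.1343) = 61

61


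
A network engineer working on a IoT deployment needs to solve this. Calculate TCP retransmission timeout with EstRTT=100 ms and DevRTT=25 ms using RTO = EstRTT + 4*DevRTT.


Given: EstRTT = 100 ms, DevRTT = 25 ms
Timeout = EstRTT + 4 * DevRTT
4 * DevRTT = 4 * 25 = 100
Timeout = 100 + 100 = 200 ms

200


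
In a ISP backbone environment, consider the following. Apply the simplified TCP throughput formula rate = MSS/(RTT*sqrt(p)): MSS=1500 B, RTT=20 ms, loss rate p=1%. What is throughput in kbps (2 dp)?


Given: MSS = 1500 bytes, RTT = 20 ms, loss = 1%
RTT in seconds = 20 / 1000 = 0.02
Loss rate = 1% = 0.01
sqrt(loss) = sqrt(0.01) = 0.1
Throughput (bytes/s) = 1500 / (0.02 * 0.1) = 750000.0000
Throughput (kbps) = 750000.0000 * 8 / 1000 = 6000.000000 -> 6000.00 kbps (2 dp)

6000.00


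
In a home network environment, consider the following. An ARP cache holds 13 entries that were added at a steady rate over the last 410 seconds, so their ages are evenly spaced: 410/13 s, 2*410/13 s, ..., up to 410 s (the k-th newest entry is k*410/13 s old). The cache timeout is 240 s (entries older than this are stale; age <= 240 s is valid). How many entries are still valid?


Ages are k * 410/13 s for k = 1..13 (spacing = 31.5385 s).
Entry k is valid iff k * 410/13 <= 240 iff k <= 13 * 240 / 410 = 7.6098
n_valid = floor(7.6098) = 7
(n_stale = 13 - 7 = 6)

7


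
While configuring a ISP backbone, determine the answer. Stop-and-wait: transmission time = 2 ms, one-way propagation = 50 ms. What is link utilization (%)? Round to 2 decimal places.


Given: Ttrans = 2 ms, Tprop = 50 ms
RTT = 2 * Tprop = 2 * 50 = 100 ms
U = Ttrans / (Ttrans + RTT)
U = 2 / (2 + 100)
U = 2 / 102 = 0.019608
U% = 1.96%

1.96


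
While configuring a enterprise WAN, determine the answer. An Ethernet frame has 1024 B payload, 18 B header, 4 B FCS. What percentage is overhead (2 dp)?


Given: payload = 1024 B, header = 18 B, trailer = 4 B
Overhead bytes = header + trailer = 18 + 4 = 22
Total frame = payload + overhead = 1024 + 22 = 1046
Overhead % = 22 / 1046 * 100 = 2.1033% -> 2.10% (2 dp)

2.10


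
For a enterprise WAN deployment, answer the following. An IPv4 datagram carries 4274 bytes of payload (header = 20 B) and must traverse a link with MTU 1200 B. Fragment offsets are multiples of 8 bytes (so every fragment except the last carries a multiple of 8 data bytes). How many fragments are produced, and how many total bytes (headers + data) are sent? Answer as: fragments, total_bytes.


Max data per non-final fragment = floor((MTU - header)/8)*8 = floor((1200 - 20)/8)*8 = floor(1180/8)*8 = 1176 B
Final fragment needs no 8-byte alignment: it can carry up to MTU - header = 1180 B
Non-final fragments needed = ceil((payload - 1180) / 1176) = ceil(3094/1176) = ceil(2.6310) = 3
Number of fragments = 3 + 1 = 4
Fragment sizes (data): 3 * 1176 B + 746 B (last, 746 <= 1180 OK)
Total bytes sent = payload + n_frags * header = 4274 + 4*20 = 4274 + 80 = 4354 B

4, 4354


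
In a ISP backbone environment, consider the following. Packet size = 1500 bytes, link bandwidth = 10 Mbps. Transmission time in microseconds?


Given: packet = 1500 bytes, bandwidth = 10 Mbps
Packet in bits = 1500 * 8 = 12000 bits
Bandwidth = 10 * 10^6 = 10000000 bps
Time = 12000 / 10000000 seconds
Time in us = 12000 * 10^6 / 10000000 = 1200

1200


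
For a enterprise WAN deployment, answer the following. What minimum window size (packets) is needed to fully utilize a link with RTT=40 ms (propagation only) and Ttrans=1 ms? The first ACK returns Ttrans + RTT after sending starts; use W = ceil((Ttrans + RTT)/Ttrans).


Given: Ttrans = 1 ms, RTT = 40 ms (= 2 * Tprop, Tprop = 20 ms)
Time until first ACK returns = Ttrans + RTT = 1 + 40 = 41 ms
Need W * Ttrans >= Ttrans + RTT  ->  W >= (Ttrans + RTT) / Ttrans
(Ttrans + RTT) / Ttrans = 41 / 1 = 41
W_min = ceil(41) = 41

41


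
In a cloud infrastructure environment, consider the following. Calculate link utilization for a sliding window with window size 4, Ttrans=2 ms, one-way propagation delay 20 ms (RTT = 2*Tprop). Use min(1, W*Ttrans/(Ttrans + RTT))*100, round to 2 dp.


Given: W = 4, Ttrans = 2 ms, RTT = 40 ms (= 2 * Tprop, Tprop = 20 ms)
Cycle time = Ttrans + RTT = 2 + 40 = 42 ms (first packet sent until its ACK returns)
W * Ttrans = 4 * 2 = 8 ms of sending per cycle
W * Ttrans / (Ttrans + RTT) = 8 / 42 = 0.190476
U = min(1, 0.190476) = 0.190476
U% = 19.05%

19.05


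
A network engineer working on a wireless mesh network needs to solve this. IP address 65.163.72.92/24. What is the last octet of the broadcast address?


Given: IP = 65.163.72.92, prefix = /24
Host bits = 32 - 24 = 8
Network last octet = 92 AND mask = 0
Host part size = 2^8 - 1 = 255
Broadcast last octet = 0 OR 255 = 255

255


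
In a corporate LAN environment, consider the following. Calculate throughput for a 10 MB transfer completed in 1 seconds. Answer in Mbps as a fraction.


Given: file = 10 MB, time = 1 s
File in Mb = 10 * 8 = 80 Mb
Throughput = 80 / 1 Mbps
Throughput = 80 Mbps

80


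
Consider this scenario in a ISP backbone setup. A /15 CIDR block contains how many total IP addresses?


Given: CIDR prefix /15
Host bits = 32 - 15 = 17
Total addresses = 2^17 = 131072

131072


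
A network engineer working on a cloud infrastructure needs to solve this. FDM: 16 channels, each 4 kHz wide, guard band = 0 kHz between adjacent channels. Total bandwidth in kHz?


Given: 16 channels, 4 kHz each, guard = 0 kHz
Channel bandwidth = 16 * 4 = 64 kHz
Guard bands = 15 gaps * 0 kHz = 0 kHz
Total = 64 + 0 = 64 kHz

64


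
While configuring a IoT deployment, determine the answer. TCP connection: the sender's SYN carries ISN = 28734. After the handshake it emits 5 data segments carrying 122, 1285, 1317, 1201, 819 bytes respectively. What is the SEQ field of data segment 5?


The SYN occupies sequence number ISN = 28734, so the first data byte is ISN + 1 = 28735.
SEQ of data segment i = (ISN + 1) + sum of payload sizes of segments 1..i-1.
Segment 1: SEQ = 28735, payload = 122 bytes
Segment 2: SEQ = 28857, payload = 1285 bytes
Segment 3: SEQ = 30142, payload = 1317 bytes
Segment 4: SEQ = 31459, payload = 1201 bytes
Segment 5: SEQ = 32660, payload = 819 bytes
SEQ of segment 5 = 28735 + 122 + 1285 + 1317 + 1201 = 32660

32660


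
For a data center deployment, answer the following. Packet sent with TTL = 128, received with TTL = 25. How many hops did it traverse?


Given: initial TTL = 128, received TTL = 25
Hops = initial TTL - received TTL
Hops = 128 - 25 = 103

103


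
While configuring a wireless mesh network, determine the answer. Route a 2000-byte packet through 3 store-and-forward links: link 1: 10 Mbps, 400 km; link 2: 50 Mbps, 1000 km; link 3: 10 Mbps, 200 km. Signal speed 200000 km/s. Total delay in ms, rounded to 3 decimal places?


Packet = 2000 bytes = 16000 bits. Store-and-forward: sum (t_trans + t_prop) per link.
Link 1: t_trans = 16000/(10*10^6) s = 1.6000 ms; t_prop = 400/200000 s = 2.0000 ms; subtotal = 3.6000 ms
Link 2: t_trans = 16000/(50*10^6) s = 0.3200 ms; t_prop = 1000/200000 s = 5.0000 ms; subtotal = 5.3200 ms
Link 3: t_trans = 16000/(10*10^6) s = 1.6000 ms; t_prop = 200/200000 s = 1.0000 ms; subtotal = 2.6000 ms
End-to-end = 3.6000 + 5.3200 + 2.6000 = 11.5200 ms -> 11.520 ms (3 dp)

11.520


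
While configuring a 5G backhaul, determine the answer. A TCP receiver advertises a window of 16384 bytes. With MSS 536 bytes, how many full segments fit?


Given: RWND = 16384 bytes, MSS = 536 bytes
Full segments = floor(RWND / MSS)
Full segments = floor(16384 / 536)
Full segments = floor(30.5672) = 30

30


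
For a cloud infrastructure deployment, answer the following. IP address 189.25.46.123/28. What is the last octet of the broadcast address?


Given: IP = 189.25.46.123, prefix = /28
Host bits = 32 - 28 = 4
Network last octet = 123 AND mask = 112
Host part size = 2^4 - 1 = 15
Broadcast last octet = 112 OR 15 = 127

127


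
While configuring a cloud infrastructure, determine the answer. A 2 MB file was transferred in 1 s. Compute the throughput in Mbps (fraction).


Given: file = 2 MB, time = 1 s
File in Mb = 2 * 8 = 16 Mb
Throughput = 16 / 1 Mbps
Throughput = 16 Mbps

16


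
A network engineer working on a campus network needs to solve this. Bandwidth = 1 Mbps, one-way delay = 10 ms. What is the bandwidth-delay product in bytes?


Given: bandwidth = 1 Mbps, delay = 10 ms
BDP in bits = 1 * 10^6 * 10 / 1000
BDP in bits = 10000
BDP in bytes = 10000 / 8 = 1250

1250


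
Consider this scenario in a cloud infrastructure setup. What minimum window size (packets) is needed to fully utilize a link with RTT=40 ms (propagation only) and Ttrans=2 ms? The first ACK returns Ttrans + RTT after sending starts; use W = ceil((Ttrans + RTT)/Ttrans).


Given: Ttrans = 2 ms, RTT = 40 ms (= 2 * Tprop, Tprop = 20 ms)
Time until first ACK returns = Ttrans + RTT = 2 + 40 = 42 ms
Need W * Ttrans >= Ttrans + RTT  ->  W >= (Ttrans + RTT) / Ttrans
(Ttrans + RTT) / Ttrans = 42 / 2 = 21
W_min = ceil(21) = 21

21


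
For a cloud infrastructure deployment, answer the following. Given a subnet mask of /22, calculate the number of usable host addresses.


Given: subnet mask /22
Host bits = 32 - 22 = 10
Total addresses = 2^10 = 1024
Usable hosts = 1024 - 2 (network + broadcast) = 1022

1022


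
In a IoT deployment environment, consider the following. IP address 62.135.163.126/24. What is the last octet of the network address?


Given: IP = 62.135.163.126, prefix = /24
Subnet mask = 255.255.255.0
Last octet of IP: 126
Last octet of mask: 0
Network last octet = 126 AND 0 = 0

0


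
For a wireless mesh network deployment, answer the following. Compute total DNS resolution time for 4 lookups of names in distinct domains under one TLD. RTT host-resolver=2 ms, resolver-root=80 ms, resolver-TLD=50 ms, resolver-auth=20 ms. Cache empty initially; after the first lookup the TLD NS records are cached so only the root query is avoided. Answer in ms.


Lookup 1 (cold cache): local + root + TLD + auth = 2 + 80 + 50 + 20 = 152 ms
Lookups 2..4 (TLD NS cached -> skip root; new domain -> still ask TLD and auth): local + TLD + auth = 2 + 50 + 20 = 72 ms each
Remaining 3 lookups: 3 * 72 = 216 ms
Total = 152 + 216 = 368 ms

368


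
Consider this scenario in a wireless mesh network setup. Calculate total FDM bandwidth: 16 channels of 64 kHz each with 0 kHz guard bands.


Given: 16 channels, 64 kHz each, guard = 0 kHz
Channel bandwidth = 16 * 64 = 1024 kHz
Guard bands = 15 gaps * 0 kHz = 0 kHz
Total = 1024 + 0 = 1024 kHz

1024


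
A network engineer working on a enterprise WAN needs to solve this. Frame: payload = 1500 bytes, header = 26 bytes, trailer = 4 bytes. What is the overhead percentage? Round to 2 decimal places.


Given: payload = 1500 B, header = 26 B, trailer = 4 B
Overhead bytes = header + trailer = 26 + 4 = 30
Total frame = payload + overhead = 1500 + 30 = 1530
Overhead % = 30 / 1530 * 100 = 1.9608% -> 1.96% (2 dp)

1.96


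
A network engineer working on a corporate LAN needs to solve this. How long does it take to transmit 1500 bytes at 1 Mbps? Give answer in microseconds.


Given: packet = 1500 bytes, bandwidth = 1 Mbps
Packet in bits = 1500 * 8 = 12000 bits
Bandwidth = 1 * 10^6 = 1000000 bps
Time = 12000 / 1000000 seconds
Time in us = 12000 * 10^6 / 1000000 = 12000

12000


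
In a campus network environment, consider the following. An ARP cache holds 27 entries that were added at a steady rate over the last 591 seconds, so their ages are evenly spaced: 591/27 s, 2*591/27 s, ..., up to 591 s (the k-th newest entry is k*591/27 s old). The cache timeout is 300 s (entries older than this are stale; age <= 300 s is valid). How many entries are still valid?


Ages are k * 591/27 s for k = 1..27 (spacing = 21.8889 s).
Entry k is valid iff k * 591/27 <= 300 iff k <= 27 * 300 / 591 = 13.7056
n_valid = floor(13.7056) = 13
(n_stale = 27 - 13 = 14)

13


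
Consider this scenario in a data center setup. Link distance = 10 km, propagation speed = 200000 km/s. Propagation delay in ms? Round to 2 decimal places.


Given: distance = 10 km, speed = 200000 km/s
Delay = distance / speed = 10 / 200000 seconds
Delay in ms = 10 * 1000 / 200000
Delay = 0.0500 ms
Rounded to 2 dp = 0.05 ms

0.05
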